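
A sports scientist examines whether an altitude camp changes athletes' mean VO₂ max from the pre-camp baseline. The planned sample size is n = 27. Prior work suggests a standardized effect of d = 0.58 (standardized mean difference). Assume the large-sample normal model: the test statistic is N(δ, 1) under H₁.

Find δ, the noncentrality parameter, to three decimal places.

δ = d·√n = 0.58 × √27 = 3.0138

δ ≈ 3.014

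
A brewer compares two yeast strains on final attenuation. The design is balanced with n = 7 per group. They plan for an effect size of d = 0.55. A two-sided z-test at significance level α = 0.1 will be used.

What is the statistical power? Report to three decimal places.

Noncentrality parameter: δ = d·√(n/2) = 0.55 × √(7/2) = 1.0290
Two-sided α = 0.1 → critical value z_{0.05} = 1.645.
Power = Φ(δ − 1.645) + Φ(−δ − 1.645) = Φ(-0.616) + Φ(-2.674) = 0.2690 + 0.0037 = 0.2727.

Power ≈ 0.273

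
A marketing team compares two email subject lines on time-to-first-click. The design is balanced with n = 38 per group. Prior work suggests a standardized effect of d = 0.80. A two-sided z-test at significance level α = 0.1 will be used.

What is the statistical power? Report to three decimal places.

Power ≈ 0.967

Noncentrality parameter: δ = d·√(n/2) = 0.80 × √(38/2) = 3.4871
Critical value for a two-sided test at α = 0.1: z_{α/2} = 1.645.
Power = Φ(δ − 1.645) + Φ(−δ − 1.645) = Φ(1.842) + Φ(-5.132) = 0.9673 + 0.0000 = 0.9673.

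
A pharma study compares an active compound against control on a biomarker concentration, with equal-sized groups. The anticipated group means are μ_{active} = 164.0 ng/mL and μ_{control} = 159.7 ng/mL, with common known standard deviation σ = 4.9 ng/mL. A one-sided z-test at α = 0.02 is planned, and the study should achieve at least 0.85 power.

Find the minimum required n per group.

n = 25 per group

Standardized effect: d = |μ_{active} − μ_{control}| / σ = |164.0 − 159.7| / 4.9 = 0.8776
Set Φ(δ − 2.054) = 0.85; then δ − 2.054 = Φ⁻¹(0.85) = 1.036, giving δ = 3.090.
δ = d·√(n/2) ⇒ n = 2(δ/d)² = 2 × (3.090 / 0.8776)² = 24.80.
Rounding up, n = 25 per group.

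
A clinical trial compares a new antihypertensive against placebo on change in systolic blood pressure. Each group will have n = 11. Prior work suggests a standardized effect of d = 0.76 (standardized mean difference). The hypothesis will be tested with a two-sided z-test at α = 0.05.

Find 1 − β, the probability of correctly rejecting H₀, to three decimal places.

Noncentrality parameter: δ = d·√(n/2) = 0.76 × √(11/2) = 1.7824
Two-sided α = 0.05 → critical value z_{0.025} = 1.960.
Power = Φ(δ − 1.960) + Φ(−δ − 1.960) = Φ(-0.178) + Φ(-3.742) = 0.4295 + 0.0001 = 0.4296.

Power ≈ 0.430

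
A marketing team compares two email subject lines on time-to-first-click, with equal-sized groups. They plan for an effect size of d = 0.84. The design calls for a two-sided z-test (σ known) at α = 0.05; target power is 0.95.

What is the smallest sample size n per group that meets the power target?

n = 37 per group

For power 0.95 need Φ(δ − z_{0.025}) = 0.95, so δ = z_{0.025} + z_{0.05} = 1.960 + 1.645 = 3.605.
(For δ > 0 the lower-tail rejection region contributes negligibly to power, so the one-term inversion is standard.)
δ = d·√(n/2) ⇒ n = 2(δ/d)² = 2 × (3.605 / 0.84)² = 36.83.
Round up to the next whole unit.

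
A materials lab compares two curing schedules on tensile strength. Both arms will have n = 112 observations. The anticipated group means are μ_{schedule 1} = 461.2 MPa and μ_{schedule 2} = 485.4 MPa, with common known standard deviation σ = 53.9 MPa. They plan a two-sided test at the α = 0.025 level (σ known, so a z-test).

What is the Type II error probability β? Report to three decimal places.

β ≈ 0.132

Standardized effect: d = |μ_{schedule 1} − μ_{schedule 2}| / σ = |461.2 − 485.4| / 53.9 = 0.4490
Noncentrality parameter: δ = d·√(n/2) = 0.4490 × √(112/2) = 3.3599
Critical value for a two-sided test at α = 0.025: z_{α/2} = 2.241.
Power = Φ(δ − 2.241) + Φ(−δ − 2.241) = Φ(1.118) + Φ(-5.601) = 0.8683 + 0.0000 = 0.8683.
Type II error: β = 1 − power = 1 − 0.8683 = 0.1317.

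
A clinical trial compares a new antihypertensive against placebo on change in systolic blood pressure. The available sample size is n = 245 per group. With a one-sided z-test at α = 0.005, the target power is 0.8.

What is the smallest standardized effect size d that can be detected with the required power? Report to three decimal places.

d ≈ 0.309

Need Φ(δ − 2.576) = 0.8, so δ = 2.576 + 0.842 = 3.417.
δ = d·√(n/2) ⇒ d = δ/√(n/2) = 3.417/√(245/2) = 0.3088.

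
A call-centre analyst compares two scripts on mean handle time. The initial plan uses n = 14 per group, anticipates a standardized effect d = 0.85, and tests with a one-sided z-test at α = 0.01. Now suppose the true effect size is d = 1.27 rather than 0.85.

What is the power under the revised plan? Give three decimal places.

Power ≈ 0.849

With d = 1.27: δ = d·√(n/2) = 1.27 × √(14/2) = 3.3601. Critical value z_{0.01} = 2.326.
Revised power = P(Z > 2.326 − δ) = Φ(1.034) = 0.8494.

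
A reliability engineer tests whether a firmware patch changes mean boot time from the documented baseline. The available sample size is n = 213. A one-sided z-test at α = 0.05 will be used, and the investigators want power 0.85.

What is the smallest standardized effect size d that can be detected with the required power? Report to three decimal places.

d ≈ 0.184

Required noncentrality: δ = z_{0.05} + z_{0.15} = 1.645 + 1.036 = 2.681.
δ = d·√n ⇒ d = δ/√n = 2.681/√213 = 0.1837.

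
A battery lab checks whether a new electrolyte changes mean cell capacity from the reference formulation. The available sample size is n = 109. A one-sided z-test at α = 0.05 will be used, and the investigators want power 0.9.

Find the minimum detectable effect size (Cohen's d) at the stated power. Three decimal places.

d ≈ 0.280

Required noncentrality: δ = z_{0.05} + z_{0.10} = 1.645 + 1.282 = 2.926.
δ = d·√n ⇒ d = δ/√n = 2.926/√109 = 0.2803.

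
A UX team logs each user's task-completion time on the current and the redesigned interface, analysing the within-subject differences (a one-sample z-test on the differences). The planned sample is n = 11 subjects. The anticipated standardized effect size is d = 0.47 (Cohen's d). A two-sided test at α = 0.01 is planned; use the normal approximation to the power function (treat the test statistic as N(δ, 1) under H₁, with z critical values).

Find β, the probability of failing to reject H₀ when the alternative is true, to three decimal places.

Noncentrality parameter: δ = d·√n = 0.47 × √11 = 1.5588
Two-sided α = 0.01 → critical value z_{0.005} = 2.576.
Power = Φ(δ − 2.576) + Φ(−δ − 2.576) = Φ(-1.017) + Φ(-4.135) = 0.1546 + 0.0000 = 0.1546.
Type II error: β = 1 − power = 1 − 0.1546 = 0.8454.

β ≈ 0.845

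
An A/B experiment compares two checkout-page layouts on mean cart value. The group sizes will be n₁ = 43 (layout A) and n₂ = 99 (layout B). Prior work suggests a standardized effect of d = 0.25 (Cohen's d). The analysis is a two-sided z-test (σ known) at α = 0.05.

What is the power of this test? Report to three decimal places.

Noncentrality parameter: δ = d / √(1/n₁ + 1/n₂) = 0.25 / √(1/43 + 1/99) = 1.3688
Critical value for a two-sided test at α = 0.05: z_{α/2} = 1.960.
Power = Φ(δ − 1.960) + Φ(−δ − 1.960) = Φ(-0.591) + Φ(-3.329) = 0.2772 + 0.0004 = 0.2776.

Power ≈ 0.278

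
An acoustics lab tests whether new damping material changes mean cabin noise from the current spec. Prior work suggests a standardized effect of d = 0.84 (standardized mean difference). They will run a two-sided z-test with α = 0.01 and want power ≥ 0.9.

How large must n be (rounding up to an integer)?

Set Φ(δ − 2.576) = 0.9; then δ − 2.576 = Φ⁻¹(0.9) = 1.282, giving δ = 3.857.
(The Φ(−δ − z_{α/2}) term is vanishingly small for δ > 0 and is dropped in the standard sample-size formula.)
δ = d·√n ⇒ n = (δ/d)² = (3.857 / 0.84)² = 21.09.
Rounding up, n = 22.

n = 22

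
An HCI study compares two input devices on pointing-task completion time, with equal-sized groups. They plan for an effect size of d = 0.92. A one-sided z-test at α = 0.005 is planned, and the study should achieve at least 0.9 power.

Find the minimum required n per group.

n = 36 per group

Set Φ(δ − 2.576) = 0.9; then δ − 2.576 = Φ⁻¹(0.9) = 1.282, giving δ = 3.857.
δ = d·√(n/2) ⇒ n = 2(δ/d)² = 2 × (3.857 / 0.92)² = 35.16.
Rounding up, n = 36 per group.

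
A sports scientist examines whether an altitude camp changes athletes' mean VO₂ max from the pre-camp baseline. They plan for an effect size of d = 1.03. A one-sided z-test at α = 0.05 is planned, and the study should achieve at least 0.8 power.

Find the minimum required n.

Set Φ(δ − 1.645) = 0.8; then δ − 1.645 = Φ⁻¹(0.8) = 0.842, giving δ = 2.486.
δ = d·√n ⇒ n = (δ/d)² = (2.486 / 1.03)² = 5.83.
Round up to the next whole unit.

n = 6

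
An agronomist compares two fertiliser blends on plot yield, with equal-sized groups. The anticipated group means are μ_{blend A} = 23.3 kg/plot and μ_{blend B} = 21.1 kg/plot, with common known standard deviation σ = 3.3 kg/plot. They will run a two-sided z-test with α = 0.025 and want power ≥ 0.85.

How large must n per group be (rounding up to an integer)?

Standardized effect: d = |μ_{blend A} − μ_{blend B}| / σ = |23.3 − 21.1| / 3.3 = 0.6667
Set Φ(δ − 2.241) = 0.85; then δ − 2.241 = Φ⁻¹(0.85) = 1.036, giving δ = 3.278.
(For δ > 0 the lower-tail rejection region contributes negligibly to power, so the one-term inversion is standard.)
δ = d·√(n/2) ⇒ n = 2(δ/d)² = 2 × (3.278 / 0.6667)² = 48.35.
Rounding up, n = 49 per group.

n = 49 per group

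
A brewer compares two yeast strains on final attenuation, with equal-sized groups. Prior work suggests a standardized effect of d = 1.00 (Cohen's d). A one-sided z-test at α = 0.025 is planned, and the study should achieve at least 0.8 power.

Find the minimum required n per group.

Set Φ(δ − 1.960) = 0.8; then δ − 1.960 = Φ⁻¹(0.8) = 0.842, giving δ = 2.802.
δ = d·√(n/2) ⇒ n = 2(δ/d)² = 2 × (2.802 / 1.00)² = 15.70.
Round up to the next whole unit.

n = 16 per group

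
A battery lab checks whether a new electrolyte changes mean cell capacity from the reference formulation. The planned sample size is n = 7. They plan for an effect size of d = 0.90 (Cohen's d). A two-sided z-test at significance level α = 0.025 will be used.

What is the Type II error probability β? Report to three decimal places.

β ≈ 0.444

Noncentrality parameter: δ = d·√n = 0.90 × √7 = 2.3812
Two-sided α = 0.025 → critical value z_{0.0125} = 2.241.
Power = Φ(δ − 2.241) + Φ(−δ − 2.241) = Φ(0.140) + Φ(-4.623) = 0.5556 + 0.0000 = 0.5556.
Type II error: β = 1 − power = 1 − 0.5556 = 0.4444.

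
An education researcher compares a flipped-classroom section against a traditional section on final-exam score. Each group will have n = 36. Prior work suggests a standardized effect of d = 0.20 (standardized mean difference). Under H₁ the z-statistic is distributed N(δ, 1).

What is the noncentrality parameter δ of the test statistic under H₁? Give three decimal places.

δ ≈ 0.849

The noncentrality parameter scales effect size by the design's sample-size factor: δ = d·√(n/2) = 0.20 × √(36/2) = 0.8485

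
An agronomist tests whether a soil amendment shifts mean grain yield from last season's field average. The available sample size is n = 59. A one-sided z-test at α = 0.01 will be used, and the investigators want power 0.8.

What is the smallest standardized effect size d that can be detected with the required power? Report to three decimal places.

d ≈ 0.412

Required noncentrality: δ = z_{0.01} + z_{0.20} = 2.326 + 0.842 = 3.168.
δ = d·√n ⇒ d = δ/√n = 3.168/√59 = 0.4124.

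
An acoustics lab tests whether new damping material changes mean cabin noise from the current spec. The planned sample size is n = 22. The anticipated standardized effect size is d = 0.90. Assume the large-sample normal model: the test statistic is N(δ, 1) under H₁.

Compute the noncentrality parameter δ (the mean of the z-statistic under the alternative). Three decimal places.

δ ≈ 4.221

δ = d·√n = 0.90 × √22 = 4.2214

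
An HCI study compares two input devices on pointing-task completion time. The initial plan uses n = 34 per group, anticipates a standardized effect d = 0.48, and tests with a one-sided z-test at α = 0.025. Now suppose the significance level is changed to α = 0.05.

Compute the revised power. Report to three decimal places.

δ = d·√(n/2) = 0.48 × √(34/2) = 1.9791 (unchanged). New critical value: z_{0.05} = 1.645.
Revised power = Φ(δ − 1.645) = Φ(0.334) = 0.6309.

Power ≈ 0.631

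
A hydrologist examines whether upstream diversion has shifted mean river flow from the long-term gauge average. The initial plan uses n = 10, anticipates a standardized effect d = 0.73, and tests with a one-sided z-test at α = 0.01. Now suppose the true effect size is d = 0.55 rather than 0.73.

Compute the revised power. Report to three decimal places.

With d = 0.55: δ = d·√n = 0.55 × √10 = 1.7393. Critical value z_{0.01} = 2.326.
Revised power = P(Z > 2.326 − δ) = Φ(-0.587) = 0.2786.

Power ≈ 0.279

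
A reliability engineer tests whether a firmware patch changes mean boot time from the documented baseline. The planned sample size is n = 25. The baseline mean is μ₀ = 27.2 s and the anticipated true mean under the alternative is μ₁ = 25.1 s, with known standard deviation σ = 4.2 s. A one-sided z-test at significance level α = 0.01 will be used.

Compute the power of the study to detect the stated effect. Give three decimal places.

Power ≈ 0.569

Standardized effect: d = |μ₁ − μ₀| / σ = |25.1 − 27.2| / 4.2 = 0.5000
Noncentrality parameter: δ = d·√n = 0.5000 × √25 = 2.5000
One-sided α = 0.01 → critical value z_{0.01} = 2.326.
Power = Φ(δ − 2.326) = Φ(0.174) = 0.5689.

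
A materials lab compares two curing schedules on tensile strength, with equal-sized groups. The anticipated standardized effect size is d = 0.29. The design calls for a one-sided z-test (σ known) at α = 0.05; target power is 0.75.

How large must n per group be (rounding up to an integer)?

For power 0.75 need Φ(δ − z_{0.05}) = 0.75, so δ = z_{0.05} + z_{0.25} = 1.645 + 0.674 = 2.319.
δ = d·√(n/2) ⇒ n = 2(δ/d)² = 2 × (2.319 / 0.29)² = 127.93.
Rounding up, n = 128 per group.

n = 128 per group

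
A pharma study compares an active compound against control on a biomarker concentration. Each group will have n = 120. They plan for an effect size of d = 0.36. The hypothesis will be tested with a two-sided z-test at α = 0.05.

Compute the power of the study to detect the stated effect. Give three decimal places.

Power ≈ 0.796

Noncentrality parameter: δ = d·√(n/2) = 0.36 × √(120/2) = 2.7885
Critical value for a two-sided test at α = 0.05: z_{α/2} = 1.960.
Power = Φ(δ − 1.960) + Φ(−δ − 1.960) = Φ(0.829) + Φ(-4.749) = 0.7963 + 0.0000 = 0.7963.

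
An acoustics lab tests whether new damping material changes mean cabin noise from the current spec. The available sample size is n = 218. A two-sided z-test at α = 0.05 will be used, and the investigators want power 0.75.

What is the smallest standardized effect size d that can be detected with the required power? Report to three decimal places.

Required noncentrality: δ = z_{0.025} + z_{0.25} = 1.960 + 0.674 = 2.634.
(Lower-tail contribution to power is negligible for δ > 0.)
δ = d·√n ⇒ d = δ/√n = 2.634/√218 = 0.1784.

d ≈ 0.178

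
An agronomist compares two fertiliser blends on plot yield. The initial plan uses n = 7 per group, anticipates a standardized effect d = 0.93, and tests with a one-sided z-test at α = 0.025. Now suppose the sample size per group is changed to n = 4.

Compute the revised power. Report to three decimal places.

With n = 4 per group: δ = d·√(n/2) = 0.93 × √(4/2) = 1.3152. Critical value z_{0.025} = 1.960.
Revised power = P(Z > 1.960 − δ) = Φ(-0.645) = 0.2595.

Power ≈ 0.260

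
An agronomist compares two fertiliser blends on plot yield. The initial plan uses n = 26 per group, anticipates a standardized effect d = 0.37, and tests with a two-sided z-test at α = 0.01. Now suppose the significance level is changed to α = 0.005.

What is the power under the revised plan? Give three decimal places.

Power ≈ 0.070

δ = d·√(n/2) = 0.37 × √(26/2) = 1.3341 (unchanged). New critical value: z_{0.0025} = 2.807.
Revised power = Φ(δ − 2.807) + Φ(−δ − 2.807) = Φ(-1.473) + Φ(-4.141) = 0.0704 + 0.0000 = 0.0704.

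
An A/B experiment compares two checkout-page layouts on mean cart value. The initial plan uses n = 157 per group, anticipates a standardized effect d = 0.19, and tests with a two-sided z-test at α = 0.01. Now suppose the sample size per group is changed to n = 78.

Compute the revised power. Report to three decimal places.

With n = 78 per group: δ = d·√(n/2) = 0.19 × √(78/2) = 1.1865. Critical value z_{0.005} = 2.576.
Revised power = Φ(δ − 2.576) + Φ(−δ − 2.576) = Φ(-1.389) + Φ(-3.762) = 0.0824 + 0.0001 = 0.0825.

Power ≈ 0.082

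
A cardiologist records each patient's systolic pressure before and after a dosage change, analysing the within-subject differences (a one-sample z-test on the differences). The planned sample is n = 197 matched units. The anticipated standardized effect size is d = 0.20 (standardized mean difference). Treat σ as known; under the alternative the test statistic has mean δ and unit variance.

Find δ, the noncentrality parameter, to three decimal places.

δ = d·√n = 0.20 × √197 = 2.8071

δ ≈ 2.807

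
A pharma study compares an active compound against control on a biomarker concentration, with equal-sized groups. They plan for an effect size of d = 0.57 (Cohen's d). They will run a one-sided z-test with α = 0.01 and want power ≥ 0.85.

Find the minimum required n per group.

Set Φ(δ − 2.326) = 0.85; then δ − 2.326 = Φ⁻¹(0.85) = 1.036, giving δ = 3.363.
δ = d·√(n/2) ⇒ n = 2(δ/d)² = 2 × (3.363 / 0.57)² = 69.61.
Rounding up, n = 70 per group.

n = 70 per group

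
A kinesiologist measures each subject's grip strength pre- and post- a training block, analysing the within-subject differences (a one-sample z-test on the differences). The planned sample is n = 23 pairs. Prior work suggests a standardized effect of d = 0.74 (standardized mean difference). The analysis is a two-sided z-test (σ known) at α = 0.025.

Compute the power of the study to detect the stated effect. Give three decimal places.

Power ≈ 0.904

Noncentrality parameter: δ = d·√n = 0.74 × √23 = 3.5489
Critical value for a two-sided test at α = 0.025: z_{α/2} = 2.241.
Power = Φ(δ − 2.241) + Φ(−δ − 2.241) = Φ(1.308) + Φ(-5.790) = 0.9045 + 0.0000 = 0.9045.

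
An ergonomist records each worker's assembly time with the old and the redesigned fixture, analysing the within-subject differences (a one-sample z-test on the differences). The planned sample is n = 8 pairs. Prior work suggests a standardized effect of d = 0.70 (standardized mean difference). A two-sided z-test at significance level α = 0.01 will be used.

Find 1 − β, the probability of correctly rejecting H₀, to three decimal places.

Power ≈ 0.276

Noncentrality parameter: δ = d·√n = 0.70 × √8 = 1.9799
Critical value for a two-sided test at α = 0.01: z_{α/2} = 2.576.
Power = Φ(δ − 2.576) + Φ(−δ − 2.576) = Φ(-0.596) + Φ(-4.556) = 0.2756 + 0.0000 = 0.2756.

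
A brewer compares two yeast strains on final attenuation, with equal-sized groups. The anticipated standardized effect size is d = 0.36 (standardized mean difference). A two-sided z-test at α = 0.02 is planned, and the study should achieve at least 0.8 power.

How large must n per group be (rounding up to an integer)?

n = 155 per group

Set Φ(δ − 2.326) = 0.8; then δ − 2.326 = Φ⁻¹(0.8) = 0.842, giving δ = 3.168.
(Ignoring the negligible lower-tail rejection probability gives the usual closed-form inversion.)
δ = d·√(n/2) ⇒ n = 2(δ/d)² = 2 × (3.168 / 0.36)² = 154.88.
Round up to the next whole unit.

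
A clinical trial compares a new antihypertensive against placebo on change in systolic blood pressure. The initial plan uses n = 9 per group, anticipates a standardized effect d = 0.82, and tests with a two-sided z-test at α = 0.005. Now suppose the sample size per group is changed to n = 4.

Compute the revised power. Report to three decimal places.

With n = 4 per group: δ = d·√(n/2) = 0.82 × √(4/2) = 1.1597. Critical value z_{0.0025} = 2.807.
Revised power = Φ(δ − 2.807) + Φ(−δ − 2.807) = Φ(-1.647) + Φ(-3.967) = 0.0497 + 0.0000 = 0.0498.

Power ≈ 0.050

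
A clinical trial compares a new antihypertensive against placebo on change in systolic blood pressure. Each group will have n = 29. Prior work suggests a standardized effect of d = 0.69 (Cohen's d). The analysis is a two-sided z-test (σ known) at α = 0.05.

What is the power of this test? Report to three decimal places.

Power ≈ 0.748

Noncentrality parameter: λ = d·√(n/2) = 0.69 × √(29/2) = 2.6274
Critical value for a two-sided test at α = 0.05: z_{α/2} = 1.960.
Power = Φ(λ − 1.960) + Φ(−λ − 1.960) = Φ(0.667) + Φ(-4.587) = 0.7478 + 0.0000 = 0.7478.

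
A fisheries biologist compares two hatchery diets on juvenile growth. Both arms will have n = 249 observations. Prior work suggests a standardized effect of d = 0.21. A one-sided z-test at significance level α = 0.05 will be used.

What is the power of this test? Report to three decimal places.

Noncentrality parameter: δ = d·√(n/2) = 0.21 × √(249/2) = 2.3432
One-sided α = 0.05 → critical value z_{0.05} = 1.645.
Power = Φ(δ − 1.645) = Φ(0.698) = 0.7575.

Power ≈ 0.758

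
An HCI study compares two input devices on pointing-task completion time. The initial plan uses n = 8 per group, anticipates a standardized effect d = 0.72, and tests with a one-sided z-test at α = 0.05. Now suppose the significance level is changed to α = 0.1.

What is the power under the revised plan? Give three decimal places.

Power ≈ 0.563

δ = d·√(n/2) = 0.72 × √(8/2) = 1.4400 (unchanged). New critical value: z_{0.1} = 1.282.
Revised power = Φ(δ − 1.282) = Φ(0.158) = 0.5629.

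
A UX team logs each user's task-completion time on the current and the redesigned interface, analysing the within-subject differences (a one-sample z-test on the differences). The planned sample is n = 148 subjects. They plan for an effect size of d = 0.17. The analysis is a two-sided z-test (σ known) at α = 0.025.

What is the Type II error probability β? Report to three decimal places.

β ≈ 0.569

Noncentrality parameter: δ = d·√n = 0.17 × √148 = 2.0681
Critical value for a two-sided test at α = 0.025: z_{α/2} = 2.241.
Power = Φ(δ − 2.241) + Φ(−δ − 2.241) = Φ(-0.173) + Φ(-4.310) = 0.4312 + 0.0000 = 0.4312.
Type II error: β = 1 − power = 1 − 0.4312 = 0.5688.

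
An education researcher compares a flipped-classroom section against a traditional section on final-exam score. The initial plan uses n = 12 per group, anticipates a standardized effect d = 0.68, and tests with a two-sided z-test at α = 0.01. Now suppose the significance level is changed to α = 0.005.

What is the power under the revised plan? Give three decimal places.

Power ≈ 0.127

δ = d·√(n/2) = 0.68 × √(12/2) = 1.6657 (unchanged). New critical value: z_{0.0025} = 2.807.
Revised power = Φ(δ − 2.807) + Φ(−δ − 2.807) = Φ(-1.141) + Φ(-4.473) = 0.1269 + 0.0000 = 0.1269.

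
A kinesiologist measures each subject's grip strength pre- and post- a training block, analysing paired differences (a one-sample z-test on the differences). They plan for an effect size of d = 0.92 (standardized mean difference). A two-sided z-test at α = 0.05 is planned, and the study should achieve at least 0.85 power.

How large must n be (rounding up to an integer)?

For power 0.85 need Φ(δ − z_{0.025}) = 0.85, so δ = z_{0.025} + z_{0.15} = 1.960 + 1.036 = 2.996.
(For δ > 0 the lower-tail rejection region contributes negligibly to power, so the one-term inversion is standard.)
δ = d·√n ⇒ n = (δ/d)² = (2.996 / 0.92)² = 10.61.
Rounding up, n = 11.

n = 11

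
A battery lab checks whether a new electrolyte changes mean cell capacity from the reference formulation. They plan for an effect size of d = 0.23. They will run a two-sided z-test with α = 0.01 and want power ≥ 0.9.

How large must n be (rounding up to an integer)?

n = 282

Set Φ(δ − 2.576) = 0.9; then δ − 2.576 = Φ⁻¹(0.9) = 1.282, giving δ = 3.857.
(The Φ(−δ − z_{α/2}) term is vanishingly small for δ > 0 and is dropped in the standard sample-size formula.)
δ = d·√n ⇒ n = (δ/d)² = (3.857 / 0.23)² = 281.27.
Round up to the next whole unit.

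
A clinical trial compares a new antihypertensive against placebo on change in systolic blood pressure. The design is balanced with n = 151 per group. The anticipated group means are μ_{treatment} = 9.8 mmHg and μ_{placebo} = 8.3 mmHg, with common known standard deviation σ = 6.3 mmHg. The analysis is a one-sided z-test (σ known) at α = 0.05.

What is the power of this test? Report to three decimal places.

Standardized effect: d = |μ_{treatment} − μ_{placebo}| / σ = |9.8 − 8.3| / 6.3 = 0.2381
Noncentrality parameter: λ = d·√(n/2) = 0.2381 × √(151/2) = 2.0688
Critical value for a one-sided test at α = 0.05: z_α = 1.645.
Power = P(Z > 1.645 − λ) = Φ(0.424) = 0.6642.

Power ≈ 0.664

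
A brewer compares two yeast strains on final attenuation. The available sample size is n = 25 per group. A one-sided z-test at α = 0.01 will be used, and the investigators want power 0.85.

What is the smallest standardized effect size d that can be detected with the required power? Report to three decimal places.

d ≈ 0.951

Need Φ(δ − 2.326) = 0.85, so δ = 2.326 + 1.036 = 3.363.
δ = d·√(n/2) ⇒ d = δ/√(n/2) = 3.363/√(25/2) = 0.9511.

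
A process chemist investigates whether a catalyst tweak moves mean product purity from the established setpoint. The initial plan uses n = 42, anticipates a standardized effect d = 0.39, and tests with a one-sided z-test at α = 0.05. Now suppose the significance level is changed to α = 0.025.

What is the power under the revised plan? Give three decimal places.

δ = d·√n = 0.39 × √42 = 2.5275 (unchanged). New critical value: z_{0.025} = 1.960.
Revised power = P(Z > 1.960 − δ) = Φ(0.568) = 0.7148.

Power ≈ 0.715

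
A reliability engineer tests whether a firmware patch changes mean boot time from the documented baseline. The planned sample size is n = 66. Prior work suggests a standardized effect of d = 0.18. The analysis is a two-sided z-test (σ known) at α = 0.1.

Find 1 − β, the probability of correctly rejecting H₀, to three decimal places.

Noncentrality parameter: δ = d·√n = 0.18 × √66 = 1.4623
Two-sided α = 0.1 → critical value z_{0.05} = 1.645.
Power = Φ(δ − 1.645) + Φ(−δ − 1.645) = Φ(-0.183) + Φ(-3.107) = 0.4276 + 0.0009 = 0.4285.

Power ≈ 0.429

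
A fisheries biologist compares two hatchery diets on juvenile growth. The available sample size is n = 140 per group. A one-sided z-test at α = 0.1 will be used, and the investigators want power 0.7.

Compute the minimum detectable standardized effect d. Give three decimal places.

d ≈ 0.216

Required noncentrality: δ = z_{0.1} + z_{0.30} = 1.282 + 0.524 = 1.806.
δ = d·√(n/2) ⇒ d = δ/√(n/2) = 1.806/√(140/2) = 0.2159.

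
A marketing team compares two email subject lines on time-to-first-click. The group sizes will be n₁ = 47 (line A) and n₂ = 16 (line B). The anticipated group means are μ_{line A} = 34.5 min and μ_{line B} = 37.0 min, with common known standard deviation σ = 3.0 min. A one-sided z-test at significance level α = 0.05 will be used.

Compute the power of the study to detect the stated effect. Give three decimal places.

Standardized effect: d = |μ_{line A} − μ_{line B}| / σ = |34.5 − 37.0| / 3.0 = 0.8333
Noncentrality parameter: δ = d / √(1/n₁ + 1/n₂) = 0.8333 / √(1/47 + 1/16) = 2.8791
Critical value for a one-sided test at α = 0.05: z_α = 1.645.
Power = Φ(δ − 1.645) = Φ(1.234) = 0.8914.

Power ≈ 0.891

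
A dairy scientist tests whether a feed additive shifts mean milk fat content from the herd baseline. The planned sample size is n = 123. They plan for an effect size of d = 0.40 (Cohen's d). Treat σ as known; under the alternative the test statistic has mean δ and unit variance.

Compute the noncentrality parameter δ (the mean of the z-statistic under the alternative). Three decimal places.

δ ≈ 4.436

The noncentrality parameter scales effect size by the design's sample-size factor: δ = d·√n = 0.40 × √123 = 4.4362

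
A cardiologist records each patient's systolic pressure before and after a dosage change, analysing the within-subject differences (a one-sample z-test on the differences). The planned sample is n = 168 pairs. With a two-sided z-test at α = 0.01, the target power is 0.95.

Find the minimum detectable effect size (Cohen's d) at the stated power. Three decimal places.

d ≈ 0.326

Need Φ(δ − 2.576) = 0.95, so δ = 2.576 + 1.645 = 4.221.
(Lower-tail contribution to power is negligible for δ > 0.)
δ = d·√n ⇒ d = δ/√n = 4.221/√168 = 0.3256.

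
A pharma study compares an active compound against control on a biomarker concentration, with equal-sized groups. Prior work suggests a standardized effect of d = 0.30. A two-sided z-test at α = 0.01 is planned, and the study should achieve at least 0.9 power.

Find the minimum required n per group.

For power 0.9 need Φ(δ − z_{0.005}) = 0.9, so δ = z_{0.005} + z_{0.10} = 2.576 + 1.282 = 3.857.
(For δ > 0 the lower-tail rejection region contributes negligibly to power, so the one-term inversion is standard.)
δ = d·√(n/2) ⇒ n = 2(δ/d)² = 2 × (3.857 / 0.30)² = 330.65.
Rounding up, n = 331 per group.

n = 331 per group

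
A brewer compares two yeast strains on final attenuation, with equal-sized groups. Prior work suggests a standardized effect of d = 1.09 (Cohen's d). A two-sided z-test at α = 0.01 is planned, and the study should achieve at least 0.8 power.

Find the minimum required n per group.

Set Φ(δ − 2.576) = 0.8; then δ − 2.576 = Φ⁻¹(0.8) = 0.842, giving δ = 3.417.
(Ignoring the negligible lower-tail rejection probability gives the usual closed-form inversion.)
δ = d·√(n/2) ⇒ n = 2(δ/d)² = 2 × (3.417 / 1.09)² = 19.66.
Rounding up, n = 20 per group.

n = 20 per group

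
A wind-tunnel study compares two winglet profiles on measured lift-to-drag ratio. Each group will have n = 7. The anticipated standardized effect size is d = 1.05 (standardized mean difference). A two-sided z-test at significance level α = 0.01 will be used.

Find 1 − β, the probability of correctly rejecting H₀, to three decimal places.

Noncentrality parameter: λ = d·√(n/2) = 1.05 × √(7/2) = 1.9644
Two-sided α = 0.01 → critical value z_{0.005} = 2.576.
Power = Φ(λ − 2.576) + Φ(−λ − 2.576) = Φ(-0.611) + Φ(-4.540) = 0.2704 + 0.0000 = 0.2705.

Power ≈ 0.270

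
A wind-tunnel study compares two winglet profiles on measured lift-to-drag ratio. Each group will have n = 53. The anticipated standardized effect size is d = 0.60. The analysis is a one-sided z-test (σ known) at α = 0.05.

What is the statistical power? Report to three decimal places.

Power ≈ 0.926

Noncentrality parameter: δ = d·√(n/2) = 0.60 × √(53/2) = 3.0887
Critical value for a one-sided test at α = 0.05: z_α = 1.645.
Power = P(Z > 1.645 − δ) = Φ(1.444) = 0.9256.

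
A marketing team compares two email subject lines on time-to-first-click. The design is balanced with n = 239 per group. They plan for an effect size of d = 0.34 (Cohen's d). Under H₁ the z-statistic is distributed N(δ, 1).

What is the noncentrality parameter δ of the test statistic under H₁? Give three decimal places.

δ ≈ 3.717

δ = d·√(n/2) = 0.34 × √(239/2) = 3.7167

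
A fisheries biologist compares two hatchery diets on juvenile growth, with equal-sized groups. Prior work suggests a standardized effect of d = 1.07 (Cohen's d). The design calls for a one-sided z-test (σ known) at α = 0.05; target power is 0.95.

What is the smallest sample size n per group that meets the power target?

Set Φ(δ − 1.645) = 0.95; then δ − 1.645 = Φ⁻¹(0.95) = 1.645, giving δ = 3.290.
δ = d·√(n/2) ⇒ n = 2(δ/d)² = 2 × (3.290 / 1.07)² = 18.91.
Round up to the next whole unit.

n = 19 per group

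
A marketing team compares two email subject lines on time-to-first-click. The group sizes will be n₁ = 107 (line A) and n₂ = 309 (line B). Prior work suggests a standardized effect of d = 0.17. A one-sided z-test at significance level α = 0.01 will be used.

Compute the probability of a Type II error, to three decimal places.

β ≈ 0.791

Noncentrality parameter: δ = d / √(1/n₁ + 1/n₂) = 0.17 / √(1/107 + 1/309) = 1.5156
Critical value for a one-sided test at α = 0.01: z_α = 2.326.
Power = Φ(δ − 2.326) = Φ(-0.811) = 0.2087.
Type II error: β = 1 − power = 1 − 0.2087 = 0.7913.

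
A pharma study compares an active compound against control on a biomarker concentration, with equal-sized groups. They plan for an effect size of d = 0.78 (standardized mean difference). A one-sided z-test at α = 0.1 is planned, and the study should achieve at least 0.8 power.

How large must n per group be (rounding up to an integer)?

n = 15 per group

Set Φ(δ − 1.282) = 0.8; then δ − 1.282 = Φ⁻¹(0.8) = 0.842, giving δ = 2.123.
δ = d·√(n/2) ⇒ n = 2(δ/d)² = 2 × (2.123 / 0.78)² = 14.82.
Rounding up, n = 15 per group.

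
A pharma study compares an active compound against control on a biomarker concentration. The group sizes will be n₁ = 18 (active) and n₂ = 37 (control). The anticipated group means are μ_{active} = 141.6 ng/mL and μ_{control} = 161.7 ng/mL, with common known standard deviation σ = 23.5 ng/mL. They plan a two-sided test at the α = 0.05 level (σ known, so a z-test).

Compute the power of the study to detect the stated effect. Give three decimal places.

Standardized effect: d = |μ_{active} − μ_{control}| / σ = |141.6 − 161.7| / 23.5 = 0.8553
Noncentrality parameter: δ = d / √(1/n₁ + 1/n₂) = 0.8553 / √(1/18 + 1/37) = 2.9763
Two-sided α = 0.05 → critical value z_{0.025} = 1.960.
Power = Φ(δ − 1.960) + Φ(−δ − 1.960) = Φ(1.016) + Φ(-4.936) = 0.8453 + 0.0000 = 0.8453.

Power ≈ 0.845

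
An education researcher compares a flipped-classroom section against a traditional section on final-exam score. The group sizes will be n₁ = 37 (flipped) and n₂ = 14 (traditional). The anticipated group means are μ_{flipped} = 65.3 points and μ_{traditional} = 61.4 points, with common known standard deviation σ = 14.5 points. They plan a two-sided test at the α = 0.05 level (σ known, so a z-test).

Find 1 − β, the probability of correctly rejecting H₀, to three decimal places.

Standardized effect: d = |μ_{flipped} − μ_{traditional}| / σ = |65.3 − 61.4| / 14.5 = 0.2690
Noncentrality parameter: δ = d / √(1/n₁ + 1/n₂) = 0.2690 / √(1/37 + 1/14) = 0.8572
Two-sided α = 0.05 → critical value z_{0.025} = 1.960.
Power = Φ(δ − 1.960) + Φ(−δ − 1.960) = Φ(-1.103) + Φ(-2.817) = 0.1351 + 0.0024 = 0.1375.

Power ≈ 0.137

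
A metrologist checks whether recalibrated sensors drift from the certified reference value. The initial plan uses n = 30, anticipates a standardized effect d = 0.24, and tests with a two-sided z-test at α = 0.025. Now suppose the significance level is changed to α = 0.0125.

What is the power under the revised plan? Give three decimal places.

Power ≈ 0.118

δ = d·√n = 0.24 × √30 = 1.3145 (unchanged). New critical value: z_{0.0063} = 2.498.
Revised power = Φ(δ − 2.498) + Φ(−δ − 2.498) = Φ(-1.183) + Φ(-3.812) = 0.1184 + 0.0001 = 0.1184.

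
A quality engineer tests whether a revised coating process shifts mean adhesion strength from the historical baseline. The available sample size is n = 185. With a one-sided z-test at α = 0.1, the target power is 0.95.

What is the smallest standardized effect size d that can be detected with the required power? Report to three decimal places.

Need Φ(δ − 1.282) = 0.95, so δ = 1.282 + 1.645 = 2.926.
δ = d·√n ⇒ d = δ/√n = 2.926/√185 = 0.2152.

d ≈ 0.215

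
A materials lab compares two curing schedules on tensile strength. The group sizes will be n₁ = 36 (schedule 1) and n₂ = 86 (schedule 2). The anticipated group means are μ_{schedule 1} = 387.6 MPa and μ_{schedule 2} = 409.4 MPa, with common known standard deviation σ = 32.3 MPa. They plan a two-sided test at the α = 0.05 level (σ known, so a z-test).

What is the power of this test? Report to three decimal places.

Standardized effect: d = |μ_{schedule 1} − μ_{schedule 2}| / σ = |387.6 − 409.4| / 32.3 = 0.6749
Noncentrality parameter: δ = d / √(1/n₁ + 1/n₂) = 0.6749 / √(1/36 + 1/86) = 3.4000
Critical value for a two-sided test at α = 0.05: z_{α/2} = 1.960.
Power = Φ(δ − 1.960) + Φ(−δ − 1.960) = Φ(1.440) + Φ(-5.360) = 0.9251 + 0.0000 = 0.9251.

Power ≈ 0.925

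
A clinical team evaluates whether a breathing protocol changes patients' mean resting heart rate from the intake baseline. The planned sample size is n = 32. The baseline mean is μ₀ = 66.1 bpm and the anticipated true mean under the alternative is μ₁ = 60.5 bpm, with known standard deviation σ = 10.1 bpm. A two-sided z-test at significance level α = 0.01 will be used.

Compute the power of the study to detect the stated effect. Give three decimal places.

Standardized effect: d = |μ₁ − μ₀| / σ = |60.5 − 66.1| / 10.1 = 0.5545
Noncentrality parameter: δ = d·√n = 0.5545 × √32 = 3.1365
Critical value for a two-sided test at α = 0.01: z_{α/2} = 2.576.
Power = Φ(δ − 2.576) + Φ(−δ − 2.576) = Φ(0.561) + Φ(-5.712) = 0.7125 + 0.0000 = 0.7125.

Power ≈ 0.712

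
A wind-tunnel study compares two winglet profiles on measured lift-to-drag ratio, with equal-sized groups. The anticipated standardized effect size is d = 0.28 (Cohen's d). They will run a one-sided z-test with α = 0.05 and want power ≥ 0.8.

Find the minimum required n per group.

n = 158 per group

For power 0.8 need Φ(δ − z_{0.05}) = 0.8, so δ = z_{0.05} + z_{0.20} = 1.645 + 0.842 = 2.486.
δ = d·√(n/2) ⇒ n = 2(δ/d)² = 2 × (2.486 / 0.28)² = 157.72.
Rounding up, n = 158 per group.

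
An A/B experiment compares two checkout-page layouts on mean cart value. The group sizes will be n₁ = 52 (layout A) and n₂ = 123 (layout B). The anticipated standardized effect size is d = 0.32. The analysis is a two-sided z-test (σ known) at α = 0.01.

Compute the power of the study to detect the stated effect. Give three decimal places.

Power ≈ 0.261

Noncentrality parameter: δ = d / √(1/n₁ + 1/n₂) = 0.32 / √(1/52 + 1/123) = 1.9346
Critical value for a two-sided test at α = 0.01: z_{α/2} = 2.576.
Power = Φ(δ − 2.576) + Φ(−δ − 2.576) = Φ(-0.641) + Φ(-4.510) = 0.2607 + 0.0000 = 0.2607.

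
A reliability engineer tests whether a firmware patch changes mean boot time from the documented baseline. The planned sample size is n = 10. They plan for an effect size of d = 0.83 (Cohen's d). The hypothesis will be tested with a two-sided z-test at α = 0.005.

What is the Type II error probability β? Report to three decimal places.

Noncentrality parameter: δ = d·√n = 0.83 × √10 = 2.6247
Critical value for a two-sided test at α = 0.005: z_{α/2} = 2.807.
Power = Φ(δ − 2.807) + Φ(−δ − 2.807) = Φ(-0.182) + Φ(-5.432) = 0.4277 + 0.0000 = 0.4277.
Type II error: β = 1 − power = 1 − 0.4277 = 0.5723.

β ≈ 0.572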